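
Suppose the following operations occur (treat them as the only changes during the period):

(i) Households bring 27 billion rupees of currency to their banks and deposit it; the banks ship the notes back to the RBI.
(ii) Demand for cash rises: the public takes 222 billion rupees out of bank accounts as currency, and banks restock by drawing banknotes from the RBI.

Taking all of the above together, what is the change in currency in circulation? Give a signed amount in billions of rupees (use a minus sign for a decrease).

RBI balance sheet:
  Assets:      no change
  Liabilities: Bank reserves −195B, Currency in circulation +195B
So the change in currency in circulation is +195 billion.

+195 billion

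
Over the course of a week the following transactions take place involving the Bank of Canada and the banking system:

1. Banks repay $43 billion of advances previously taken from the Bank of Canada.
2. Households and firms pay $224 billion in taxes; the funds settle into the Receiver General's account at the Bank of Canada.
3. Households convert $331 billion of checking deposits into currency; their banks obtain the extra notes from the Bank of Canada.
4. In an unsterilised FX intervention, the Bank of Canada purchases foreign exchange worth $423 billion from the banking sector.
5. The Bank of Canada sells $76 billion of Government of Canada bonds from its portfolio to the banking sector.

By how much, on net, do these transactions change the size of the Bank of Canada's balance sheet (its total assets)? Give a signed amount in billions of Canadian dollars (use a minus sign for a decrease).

Discount-window repayment $43 billion: a Bank of Canada asset is shed → −$43B.
Government account inflow $224 billion: only the composition of liabilities changes → 0.
Currency withdrawal $331 billion: only the composition of liabilities changes → 0.
FX purchase $423 billion: a Bank of Canada asset is acquired → +$423B.
OMO sale (to banks) $76 billion: a Bank of Canada asset is shed → −$76B.
Net: −43 + 0 + 0 + 423 − 76 = +$304 billion.

+$304 billion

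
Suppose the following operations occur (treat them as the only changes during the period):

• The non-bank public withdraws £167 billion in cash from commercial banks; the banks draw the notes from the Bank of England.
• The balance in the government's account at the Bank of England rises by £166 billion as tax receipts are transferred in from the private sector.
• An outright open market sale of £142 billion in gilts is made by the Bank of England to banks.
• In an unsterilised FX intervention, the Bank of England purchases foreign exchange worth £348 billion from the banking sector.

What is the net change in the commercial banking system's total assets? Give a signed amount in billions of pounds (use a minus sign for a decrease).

Currency withdrawal £167 billion: bank balance sheets shrink → −£167B.
Government account inflow £166 billion: bank balance sheets shrink → −£166B.
OMO sale (to banks) £142 billion: just an asset swap on bank balance sheets → 0.
FX purchase £348 billion: just an asset swap on bank balance sheets → 0.
Net: −167 − 166 + 0 + 0 = -£333 billion.

-£333 billion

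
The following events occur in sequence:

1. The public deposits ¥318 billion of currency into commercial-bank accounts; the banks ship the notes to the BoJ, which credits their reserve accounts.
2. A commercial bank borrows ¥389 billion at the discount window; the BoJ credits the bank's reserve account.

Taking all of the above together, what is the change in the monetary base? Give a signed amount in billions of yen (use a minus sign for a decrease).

+¥389 billion

BoJ balance sheet:
  Assets:      Loans to banks +¥389B
  Liabilities: Bank reserves +¥707B, Currency in circulation −¥318B
Commercial banking system:
  Assets:      Reserves at CB +¥707B
  Liabilities: Checkable deposits +¥318B, Borrowings from CB +¥389B
Monetary base = currency + reserves: −¥318B + (+¥707B) = +¥389 billion.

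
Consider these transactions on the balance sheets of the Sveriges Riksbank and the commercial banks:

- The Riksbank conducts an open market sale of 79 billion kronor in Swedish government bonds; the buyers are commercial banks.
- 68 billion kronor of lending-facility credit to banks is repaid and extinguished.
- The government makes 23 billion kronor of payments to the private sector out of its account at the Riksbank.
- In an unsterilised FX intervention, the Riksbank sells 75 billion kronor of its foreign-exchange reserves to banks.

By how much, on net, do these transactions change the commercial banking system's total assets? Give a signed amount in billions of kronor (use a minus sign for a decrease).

-45 billion

OMO sale (to banks) 79 billion kronor: just an asset swap on bank balance sheets → 0.
Discount-window repayment 68 billion kronor: bank balance sheets shrink → −68B.
Government spending 23 billion kronor: bank balance sheets expand → +23B.
FX sale 75 billion kronor: just an asset swap on bank balance sheets → 0.
Net: 0 − 68 + 23 + 0 = -45 billion.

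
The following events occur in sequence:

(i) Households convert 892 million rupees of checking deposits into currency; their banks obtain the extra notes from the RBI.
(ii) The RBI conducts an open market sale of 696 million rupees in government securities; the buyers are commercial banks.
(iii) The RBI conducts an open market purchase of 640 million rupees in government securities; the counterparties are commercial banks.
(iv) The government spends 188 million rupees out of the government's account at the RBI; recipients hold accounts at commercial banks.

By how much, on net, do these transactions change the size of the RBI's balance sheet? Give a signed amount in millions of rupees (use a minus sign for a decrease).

-56 million

Currency withdrawal 892 million rupees: only the composition of liabilities changes → 0.
OMO sale (to banks) 696 million rupees: an RBI asset is shed → −696M.
OMO purchase (from banks) 640 million rupees: an RBI asset is acquired → +640M.
Government spending 188 million rupees: only the composition of liabilities changes → 0.
Net: 0 − 696 + 640 + 0 = -56 million.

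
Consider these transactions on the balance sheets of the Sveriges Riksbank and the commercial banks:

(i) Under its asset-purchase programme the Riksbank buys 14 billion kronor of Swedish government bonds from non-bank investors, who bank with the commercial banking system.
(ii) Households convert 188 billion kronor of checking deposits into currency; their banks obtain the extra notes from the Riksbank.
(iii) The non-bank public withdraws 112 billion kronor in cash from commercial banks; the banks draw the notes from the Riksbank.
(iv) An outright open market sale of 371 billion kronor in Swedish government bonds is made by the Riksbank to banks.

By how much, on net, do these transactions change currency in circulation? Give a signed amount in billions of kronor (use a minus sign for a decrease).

+300 billion

Asset purchase (from non-banks) 14 billion kronor: no currency enters or leaves circulation → 0.
Currency withdrawal 188 billion kronor: notes leave the central bank → +188B.
Currency withdrawal 112 billion kronor: notes leave the central bank → +112B.
OMO sale (to banks) 371 billion kronor: no currency enters or leaves circulation → 0.
Net: 0 + 188 + 112 + 0 = +300 billion.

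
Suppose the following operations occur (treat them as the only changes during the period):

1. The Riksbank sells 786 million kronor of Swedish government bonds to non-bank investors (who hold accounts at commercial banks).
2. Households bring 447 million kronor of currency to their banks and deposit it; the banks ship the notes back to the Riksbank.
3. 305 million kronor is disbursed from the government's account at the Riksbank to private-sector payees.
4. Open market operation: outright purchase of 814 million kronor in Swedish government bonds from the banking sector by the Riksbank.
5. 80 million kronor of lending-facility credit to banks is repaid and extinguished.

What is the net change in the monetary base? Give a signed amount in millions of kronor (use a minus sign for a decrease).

Riksbank balance sheet:
  Assets:      Securities +28M, Loans to banks −80M
  Liabilities: Bank reserves +700M, Currency in circulation −447M, Government deposits −305M
Monetary base = currency + reserves: −447M + (+700M) = +253 million.

+253 million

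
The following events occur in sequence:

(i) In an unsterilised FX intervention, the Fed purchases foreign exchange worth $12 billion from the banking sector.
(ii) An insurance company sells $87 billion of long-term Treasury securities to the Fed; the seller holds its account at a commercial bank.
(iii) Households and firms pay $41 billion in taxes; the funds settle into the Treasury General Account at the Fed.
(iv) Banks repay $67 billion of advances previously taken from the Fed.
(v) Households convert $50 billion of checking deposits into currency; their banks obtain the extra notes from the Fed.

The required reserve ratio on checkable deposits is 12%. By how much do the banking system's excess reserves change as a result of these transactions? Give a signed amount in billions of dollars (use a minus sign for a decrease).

-$58.52 billion

FX purchase $12 billion: reserves +$12B, deposits 0.
Asset purchase (from non-banks) $87 billion: reserves +$87B, deposits +$87B.
Government account inflow $41 billion: reserves −$41B, deposits −$41B.
Discount-window repayment $67 billion: reserves −$67B, deposits 0.
Currency withdrawal $50 billion: reserves −$50B, deposits −$50B.
Totals: Δreserves = −$59B, Δdeposits = −$4B.
Δrequired reserves = 12% × −$4B = −$0.48B.
Δexcess reserves = Δreserves − Δrequired = −$59B − (−$0.48B) = -$58.52 billion.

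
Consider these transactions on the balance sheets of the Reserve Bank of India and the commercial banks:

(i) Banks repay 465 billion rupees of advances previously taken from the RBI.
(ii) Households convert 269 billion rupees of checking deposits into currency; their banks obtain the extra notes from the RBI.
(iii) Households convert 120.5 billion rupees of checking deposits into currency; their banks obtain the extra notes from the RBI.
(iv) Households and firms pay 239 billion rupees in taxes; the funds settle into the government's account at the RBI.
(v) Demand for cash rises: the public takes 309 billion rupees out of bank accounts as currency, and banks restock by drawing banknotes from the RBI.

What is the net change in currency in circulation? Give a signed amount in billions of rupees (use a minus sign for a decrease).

+698.5 billion

Discount-window repayment 465 billion rupees: no currency enters or leaves circulation → 0.
Currency withdrawal 269 billion rupees: notes leave the central bank → +269B.
Currency withdrawal 120.5 billion rupees: notes leave the central bank → +120.5B.
Government account inflow 239 billion rupees: no currency enters or leaves circulation → 0.
Currency withdrawal 309 billion rupees: notes leave the central bank → +309B.
Net: 0 + 269 + 120.5 + 0 + 309 = +698.5 billion.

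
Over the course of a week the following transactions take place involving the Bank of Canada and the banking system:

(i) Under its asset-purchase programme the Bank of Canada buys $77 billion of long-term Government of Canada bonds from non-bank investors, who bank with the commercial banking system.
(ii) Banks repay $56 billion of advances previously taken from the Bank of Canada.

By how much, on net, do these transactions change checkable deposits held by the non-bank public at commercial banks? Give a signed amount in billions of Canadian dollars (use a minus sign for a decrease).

+$77 billion

Bank of Canada balance sheet:
  Assets:      Securities +$77B, Loans to banks −$56B
  Liabilities: Bank reserves +$21B
Commercial banking system:
  Assets:      Reserves at CB +$21B
  Liabilities: Checkable deposits +$77B, Borrowings from CB −$56B
So the change in checkable deposits held by the non-bank public at commercial banks is +$77 billion.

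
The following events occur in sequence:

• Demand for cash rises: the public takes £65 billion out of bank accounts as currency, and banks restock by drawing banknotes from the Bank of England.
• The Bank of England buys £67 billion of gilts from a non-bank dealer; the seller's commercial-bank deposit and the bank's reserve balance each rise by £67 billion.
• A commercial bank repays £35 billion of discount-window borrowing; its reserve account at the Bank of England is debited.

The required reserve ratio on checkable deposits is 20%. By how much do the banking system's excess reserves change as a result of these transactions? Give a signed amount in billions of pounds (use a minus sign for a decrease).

-£33.4 billion

Currency withdrawal £65 billion: reserves −£65B, deposits −£65B.
Asset purchase (from non-banks) £67 billion: reserves +£67B, deposits +£67B.
Discount-window repayment £35 billion: reserves −£35B, deposits 0.
Totals: Δreserves = −£33B, Δdeposits = +£2B.
Δrequired reserves = 20% × +£2B = +£0.4B.
Δexcess reserves = Δreserves − Δrequired = −£33B − (+£0.4B) = -£33.4 billion.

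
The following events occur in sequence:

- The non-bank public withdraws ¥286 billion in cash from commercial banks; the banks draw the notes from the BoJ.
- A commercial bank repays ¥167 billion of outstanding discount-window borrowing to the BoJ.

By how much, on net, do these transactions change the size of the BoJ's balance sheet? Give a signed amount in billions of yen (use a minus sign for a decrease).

-¥167 billion

Currency withdrawal ¥286 billion: only the composition of liabilities changes → 0.
Discount-window repayment ¥167 billion: a BoJ asset is shed → −¥167B.
Net: 0 − 167 = -¥167 billion.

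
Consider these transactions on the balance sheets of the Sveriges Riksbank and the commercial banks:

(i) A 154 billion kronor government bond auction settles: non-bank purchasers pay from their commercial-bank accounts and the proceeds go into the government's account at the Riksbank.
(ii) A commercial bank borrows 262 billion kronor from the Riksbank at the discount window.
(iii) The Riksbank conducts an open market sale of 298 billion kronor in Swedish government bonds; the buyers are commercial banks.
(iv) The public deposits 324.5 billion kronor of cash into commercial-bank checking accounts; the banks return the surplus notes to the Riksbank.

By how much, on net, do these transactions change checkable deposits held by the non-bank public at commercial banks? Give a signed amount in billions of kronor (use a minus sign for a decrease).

Riksbank balance sheet:
  Assets:      Securities −298B, Loans to banks +262B
  Liabilities: Bank reserves +134.5B, Currency in circulation −324.5B, Government deposits +154B
Commercial banking system:
  Assets:      Reserves at CB +134.5B, Securities +298B
  Liabilities: Checkable deposits +170.5B, Borrowings from CB +262B
So the change in checkable deposits held by the non-bank public at commercial banks is +170.5 billion.

+170.5 billion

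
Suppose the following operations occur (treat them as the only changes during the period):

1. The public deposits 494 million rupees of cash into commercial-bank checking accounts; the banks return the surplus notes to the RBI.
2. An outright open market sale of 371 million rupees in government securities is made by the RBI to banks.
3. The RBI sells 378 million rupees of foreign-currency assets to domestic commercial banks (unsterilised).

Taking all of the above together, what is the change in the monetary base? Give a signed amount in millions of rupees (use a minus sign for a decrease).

Currency deposit 494 million rupees: just a shift between currency and reserves — both are base money → 0.
OMO sale (to banks) 371 million rupees: RBI balance sheet contracts → −371M.
FX sale 378 million rupees: RBI balance sheet contracts → −378M.
Net: 0 − 371 − 378 = -749 million.

-749 million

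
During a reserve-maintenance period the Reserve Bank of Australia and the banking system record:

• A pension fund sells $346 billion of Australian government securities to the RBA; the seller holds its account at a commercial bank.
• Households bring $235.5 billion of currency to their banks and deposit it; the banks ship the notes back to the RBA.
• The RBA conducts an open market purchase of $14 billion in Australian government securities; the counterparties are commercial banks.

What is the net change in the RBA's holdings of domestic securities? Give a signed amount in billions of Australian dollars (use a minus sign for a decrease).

RBA balance sheet:
  Assets:      Securities +$360B
  Liabilities: Bank reserves +$595.5B, Currency in circulation −$235.5B
So the change in the RBA's holdings of domestic securities is +$360 billion.

+$360 billion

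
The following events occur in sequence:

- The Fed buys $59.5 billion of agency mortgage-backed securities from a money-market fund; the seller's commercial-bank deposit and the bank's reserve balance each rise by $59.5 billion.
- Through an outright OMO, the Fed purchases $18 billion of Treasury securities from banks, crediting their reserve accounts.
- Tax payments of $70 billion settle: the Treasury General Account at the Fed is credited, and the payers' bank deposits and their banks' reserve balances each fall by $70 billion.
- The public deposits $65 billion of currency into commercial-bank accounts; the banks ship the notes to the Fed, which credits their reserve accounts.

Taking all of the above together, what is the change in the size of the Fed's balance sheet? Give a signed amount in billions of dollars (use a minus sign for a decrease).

+$77.5 billion

Asset purchase (from non-banks) $59.5 billion: a Fed asset is acquired → +$59.5B.
OMO purchase (from banks) $18 billion: a Fed asset is acquired → +$18B.
Government account inflow $70 billion: only the composition of liabilities changes → 0.
Currency deposit $65 billion: only the composition of liabilities changes → 0.
Net: 59.5 + 18 + 0 + 0 = +$77.5 billion.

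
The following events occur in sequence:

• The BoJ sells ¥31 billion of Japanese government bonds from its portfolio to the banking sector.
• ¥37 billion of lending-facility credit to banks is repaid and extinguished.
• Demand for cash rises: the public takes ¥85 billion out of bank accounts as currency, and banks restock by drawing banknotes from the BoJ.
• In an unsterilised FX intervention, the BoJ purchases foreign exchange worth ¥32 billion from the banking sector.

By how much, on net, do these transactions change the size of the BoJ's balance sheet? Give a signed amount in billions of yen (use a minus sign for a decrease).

BoJ balance sheet:
  Assets:      Securities −¥31B, Loans to banks −¥37B, Foreign assets +¥32B
  Liabilities: Bank reserves −¥121B, Currency in circulation +¥85B
Commercial banking system:
  Assets:      Reserves at CB −¥121B, Securities +¥31B, Foreign assets −¥32B
  Liabilities: Checkable deposits −¥85B, Borrowings from CB −¥37B
Change in total BoJ assets = -¥36 billion.

-¥36 billion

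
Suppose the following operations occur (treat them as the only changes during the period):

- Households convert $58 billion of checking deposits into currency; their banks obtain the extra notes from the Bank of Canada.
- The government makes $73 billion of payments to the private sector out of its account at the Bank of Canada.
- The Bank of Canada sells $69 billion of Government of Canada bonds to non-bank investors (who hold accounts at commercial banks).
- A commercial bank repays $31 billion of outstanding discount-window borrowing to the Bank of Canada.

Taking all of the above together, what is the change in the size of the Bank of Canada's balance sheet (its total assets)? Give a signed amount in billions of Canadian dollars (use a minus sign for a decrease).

-$100 billion

Currency withdrawal $58 billion: only the composition of liabilities changes → 0.
Government spending $73 billion: only the composition of liabilities changes → 0.
Asset sale (to non-banks) $69 billion: a Bank of Canada asset is shed → −$69B.
Discount-window repayment $31 billion: a Bank of Canada asset is shed → −$31B.
Net: 0 + 0 − 69 − 31 = -$100 billion.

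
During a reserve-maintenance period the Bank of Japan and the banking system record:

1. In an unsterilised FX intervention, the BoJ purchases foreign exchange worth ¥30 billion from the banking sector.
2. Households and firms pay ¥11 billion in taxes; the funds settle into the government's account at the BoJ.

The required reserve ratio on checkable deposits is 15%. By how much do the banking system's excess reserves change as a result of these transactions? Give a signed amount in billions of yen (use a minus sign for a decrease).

+¥20.65 billion

FX purchase ¥30 billion: reserves +¥30B, deposits 0.
Government account inflow ¥11 billion: reserves −¥11B, deposits −¥11B.
Totals: Δreserves = +¥19B, Δdeposits = −¥11B.
Δrequired reserves = 15% × −¥11B = −¥1.65B.
Δexcess reserves = Δreserves − Δrequired = +¥19B − (−¥1.65B) = +¥20.65 billion.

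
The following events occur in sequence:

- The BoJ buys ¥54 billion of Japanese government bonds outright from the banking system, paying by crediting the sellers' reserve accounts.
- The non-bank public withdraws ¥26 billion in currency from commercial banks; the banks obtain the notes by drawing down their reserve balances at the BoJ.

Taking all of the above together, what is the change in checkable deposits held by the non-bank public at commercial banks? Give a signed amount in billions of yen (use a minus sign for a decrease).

-¥26 billion

BoJ balance sheet:
  Assets:      Securities +¥54B
  Liabilities: Bank reserves +¥28B, Currency in circulation +¥26B
Commercial banking system:
  Assets:      Reserves at CB +¥28B, Securities −¥54B
  Liabilities: Checkable deposits −¥26B
So the change in checkable deposits held by the non-bank public at commercial banks is -¥26 billion.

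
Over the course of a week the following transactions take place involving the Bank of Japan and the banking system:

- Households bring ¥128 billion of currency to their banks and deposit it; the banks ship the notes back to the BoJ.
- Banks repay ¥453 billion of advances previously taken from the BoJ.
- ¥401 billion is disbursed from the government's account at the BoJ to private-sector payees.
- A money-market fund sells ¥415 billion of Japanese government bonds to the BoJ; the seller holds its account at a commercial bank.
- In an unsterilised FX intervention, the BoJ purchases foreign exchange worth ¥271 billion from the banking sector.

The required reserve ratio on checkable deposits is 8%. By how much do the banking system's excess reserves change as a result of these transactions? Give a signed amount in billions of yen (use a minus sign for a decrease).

Currency deposit ¥128 billion: reserves +¥128B, deposits +¥128B.
Discount-window repayment ¥453 billion: reserves −¥453B, deposits 0.
Government spending ¥401 billion: reserves +¥401B, deposits +¥401B.
Asset purchase (from non-banks) ¥415 billion: reserves +¥415B, deposits +¥415B.
FX purchase ¥271 billion: reserves +¥271B, deposits 0.
Totals: Δreserves = +¥762B, Δdeposits = +¥944B.
Δrequired reserves = 8% × +¥944B = +¥75.52B.
Δexcess reserves = Δreserves − Δrequired = +¥762B − (+¥75.52B) = +¥686.48 billion.

+¥686.48 billion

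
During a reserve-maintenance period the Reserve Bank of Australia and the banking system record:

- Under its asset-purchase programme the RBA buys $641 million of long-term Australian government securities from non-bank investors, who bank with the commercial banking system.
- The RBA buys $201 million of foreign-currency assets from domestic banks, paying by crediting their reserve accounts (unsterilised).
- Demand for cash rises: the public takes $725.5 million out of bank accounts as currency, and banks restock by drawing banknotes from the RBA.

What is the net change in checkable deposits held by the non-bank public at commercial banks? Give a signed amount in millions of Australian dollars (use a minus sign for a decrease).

-$84.5 million

RBA balance sheet:
  Assets:      Securities +$641M, Foreign assets +$201M
  Liabilities: Bank reserves +$116.5M, Currency in circulation +$725.5M
Commercial banking system:
  Assets:      Reserves at CB +$116.5M, Foreign assets −$201M
  Liabilities: Checkable deposits −$84.5M
So the change in checkable deposits held by the non-bank public at commercial banks is -$84.5 million.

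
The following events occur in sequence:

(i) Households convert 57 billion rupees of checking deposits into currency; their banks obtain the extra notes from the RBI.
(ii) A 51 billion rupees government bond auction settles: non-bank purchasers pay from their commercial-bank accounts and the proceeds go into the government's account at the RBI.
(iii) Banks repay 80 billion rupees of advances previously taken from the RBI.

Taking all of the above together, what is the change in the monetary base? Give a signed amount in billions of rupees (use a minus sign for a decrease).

Currency withdrawal 57 billion rupees: just a shift between currency and reserves — both are base money → 0.
Government account inflow 51 billion rupees: reserves shift to a non-base liability → −51B.
Discount-window repayment 80 billion rupees: RBI balance sheet contracts → −80B.
Net: 0 − 51 − 80 = -131 billion.

-131 billion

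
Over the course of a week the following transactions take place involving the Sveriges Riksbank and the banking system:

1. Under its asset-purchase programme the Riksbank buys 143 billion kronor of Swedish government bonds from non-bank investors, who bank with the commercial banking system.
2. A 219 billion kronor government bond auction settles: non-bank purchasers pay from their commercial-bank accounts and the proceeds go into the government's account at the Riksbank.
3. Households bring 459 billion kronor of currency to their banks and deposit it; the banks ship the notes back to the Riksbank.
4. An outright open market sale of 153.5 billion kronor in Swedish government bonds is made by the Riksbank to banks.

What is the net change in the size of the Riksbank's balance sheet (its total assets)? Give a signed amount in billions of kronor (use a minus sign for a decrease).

Asset purchase (from non-banks) 143 billion kronor: a Riksbank asset is acquired → +143B.
Government account inflow 219 billion kronor: only the composition of liabilities changes → 0.
Currency deposit 459 billion kronor: only the composition of liabilities changes → 0.
OMO sale (to banks) 153.5 billion kronor: a Riksbank asset is shed → −153.5B.
Net: 143 + 0 + 0 − 153.5 = -10.5 billion.

-10.5 billion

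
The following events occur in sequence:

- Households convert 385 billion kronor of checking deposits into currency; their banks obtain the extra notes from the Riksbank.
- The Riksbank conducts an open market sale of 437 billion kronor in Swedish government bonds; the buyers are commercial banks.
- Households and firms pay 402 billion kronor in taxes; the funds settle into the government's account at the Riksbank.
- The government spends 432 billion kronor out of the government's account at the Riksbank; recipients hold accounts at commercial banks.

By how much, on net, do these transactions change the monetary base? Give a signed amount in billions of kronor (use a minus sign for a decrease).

-407 billion

Riksbank balance sheet:
  Assets:      Securities −437B
  Liabilities: Bank reserves −792B, Currency in circulation +385B, Government deposits −30B
Commercial banking system:
  Assets:      Reserves at CB −792B, Securities +437B
  Liabilities: Checkable deposits −355B
Monetary base = currency + reserves: +385B + (−792B) = -407 billion.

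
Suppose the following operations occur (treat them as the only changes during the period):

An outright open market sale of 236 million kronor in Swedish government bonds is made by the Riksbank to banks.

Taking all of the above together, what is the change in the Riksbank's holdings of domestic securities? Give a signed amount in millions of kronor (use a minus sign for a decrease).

-236 million

OMO sale (to banks) 236 million kronor: securities removed from the Riksbank's portfolio → −236M.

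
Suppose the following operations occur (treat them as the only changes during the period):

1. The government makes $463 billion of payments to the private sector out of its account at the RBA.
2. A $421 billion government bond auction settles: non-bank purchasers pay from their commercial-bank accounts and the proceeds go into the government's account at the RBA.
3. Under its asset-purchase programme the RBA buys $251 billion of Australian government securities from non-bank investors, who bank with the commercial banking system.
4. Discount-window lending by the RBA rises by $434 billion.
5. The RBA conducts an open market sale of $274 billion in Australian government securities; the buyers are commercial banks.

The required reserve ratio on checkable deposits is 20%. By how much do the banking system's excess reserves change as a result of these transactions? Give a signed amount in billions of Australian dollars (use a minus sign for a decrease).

+$394.4 billion

Government spending $463 billion: reserves +$463B, deposits +$463B.
Government account inflow $421 billion: reserves −$421B, deposits −$421B.
Asset purchase (from non-banks) $251 billion: reserves +$251B, deposits +$251B.
Discount-window loan $434 billion: reserves +$434B, deposits 0.
OMO sale (to banks) $274 billion: reserves −$274B, deposits 0.
Totals: Δreserves = +$453B, Δdeposits = +$293B.
Δrequired reserves = 20% × +$293B = +$58.6B.
Δexcess reserves = Δreserves − Δrequired = +$453B − (+$58.6B) = +$394.4 billion.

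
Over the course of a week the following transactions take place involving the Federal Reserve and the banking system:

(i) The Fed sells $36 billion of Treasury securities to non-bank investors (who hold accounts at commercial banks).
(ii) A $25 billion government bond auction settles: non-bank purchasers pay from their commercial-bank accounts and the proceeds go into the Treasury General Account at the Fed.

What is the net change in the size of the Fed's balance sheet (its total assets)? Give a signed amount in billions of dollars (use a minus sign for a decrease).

-$36 billion

Asset sale (to non-banks) $36 billion: a Fed asset is shed → −$36B.
Government account inflow $25 billion: only the composition of liabilities changes → 0.
Net: −36 + 0 = -$36 billion.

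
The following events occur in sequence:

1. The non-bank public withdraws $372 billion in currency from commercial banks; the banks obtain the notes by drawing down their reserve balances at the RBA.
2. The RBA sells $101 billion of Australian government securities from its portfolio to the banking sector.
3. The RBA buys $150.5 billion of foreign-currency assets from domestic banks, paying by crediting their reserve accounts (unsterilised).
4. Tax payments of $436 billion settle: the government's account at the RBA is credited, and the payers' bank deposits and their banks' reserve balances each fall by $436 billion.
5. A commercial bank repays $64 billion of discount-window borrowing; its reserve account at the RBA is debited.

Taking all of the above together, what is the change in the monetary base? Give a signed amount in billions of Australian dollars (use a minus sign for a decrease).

-$450.5 billion

Currency withdrawal $372 billion: just a shift between currency and reserves — both are base money → 0.
OMO sale (to banks) $101 billion: RBA balance sheet contracts → −$101B.
FX purchase $150.5 billion: RBA balance sheet expands → +$150.5B.
Government account inflow $436 billion: reserves shift to a non-base liability → −$436B.
Discount-window repayment $64 billion: RBA balance sheet contracts → −$64B.
Net: 0 − 101 + 150.5 − 436 − 64 = -$450.5 billion.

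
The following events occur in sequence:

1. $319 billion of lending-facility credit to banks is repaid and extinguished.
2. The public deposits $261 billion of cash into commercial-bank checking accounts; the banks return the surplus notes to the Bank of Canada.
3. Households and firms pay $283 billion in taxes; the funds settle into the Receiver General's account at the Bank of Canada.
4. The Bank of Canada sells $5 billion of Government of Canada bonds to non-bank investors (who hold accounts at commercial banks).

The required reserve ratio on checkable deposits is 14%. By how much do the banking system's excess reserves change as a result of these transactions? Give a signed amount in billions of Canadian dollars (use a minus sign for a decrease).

Discount-window repayment $319 billion: reserves −$319B, deposits 0.
Currency deposit $261 billion: reserves +$261B, deposits +$261B.
Government account inflow $283 billion: reserves −$283B, deposits −$283B.
Asset sale (to non-banks) $5 billion: reserves −$5B, deposits −$5B.
Totals: Δreserves = −$346B, Δdeposits = −$27B.
Δrequired reserves = 14% × −$27B = −$3.78B.
Δexcess reserves = Δreserves − Δrequired = −$346B − (−$3.78B) = -$342.22 billion.

-$342.22 billion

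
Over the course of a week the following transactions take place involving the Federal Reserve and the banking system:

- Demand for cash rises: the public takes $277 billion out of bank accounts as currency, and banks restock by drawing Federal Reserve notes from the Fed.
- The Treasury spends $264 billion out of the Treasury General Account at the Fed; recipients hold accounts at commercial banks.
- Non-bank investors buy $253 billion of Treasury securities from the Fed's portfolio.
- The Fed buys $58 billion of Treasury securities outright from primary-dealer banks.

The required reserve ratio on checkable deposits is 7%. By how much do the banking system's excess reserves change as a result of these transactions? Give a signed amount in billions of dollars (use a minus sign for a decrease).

-$189.38 billion

Currency withdrawal $277 billion: reserves −$277B, deposits −$277B.
Government spending $264 billion: reserves +$264B, deposits +$264B.
Asset sale (to non-banks) $253 billion: reserves −$253B, deposits −$253B.
OMO purchase (from banks) $58 billion: reserves +$58B, deposits 0.
Totals: Δreserves = −$208B, Δdeposits = −$266B.
Δrequired reserves = 7% × −$266B = −$18.62B.
Δexcess reserves = Δreserves − Δrequired = −$208B − (−$18.62B) = -$189.38 billion.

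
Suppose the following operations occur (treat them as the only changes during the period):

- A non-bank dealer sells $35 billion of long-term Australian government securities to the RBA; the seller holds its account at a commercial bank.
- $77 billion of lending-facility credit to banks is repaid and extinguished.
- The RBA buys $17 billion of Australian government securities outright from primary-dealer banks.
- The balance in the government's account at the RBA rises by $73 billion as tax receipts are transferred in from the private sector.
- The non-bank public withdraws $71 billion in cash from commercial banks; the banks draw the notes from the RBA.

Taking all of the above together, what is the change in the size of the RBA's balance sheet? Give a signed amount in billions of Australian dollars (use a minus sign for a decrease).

-$25 billion

Asset purchase (from non-banks) $35 billion: an RBA asset is acquired → +$35B.
Discount-window repayment $77 billion: an RBA asset is shed → −$77B.
OMO purchase (from banks) $17 billion: an RBA asset is acquired → +$17B.
Government account inflow $73 billion: only the composition of liabilities changes → 0.
Currency withdrawal $71 billion: only the composition of liabilities changes → 0.
Net: 35 − 77 + 17 + 0 + 0 = -$25 billion.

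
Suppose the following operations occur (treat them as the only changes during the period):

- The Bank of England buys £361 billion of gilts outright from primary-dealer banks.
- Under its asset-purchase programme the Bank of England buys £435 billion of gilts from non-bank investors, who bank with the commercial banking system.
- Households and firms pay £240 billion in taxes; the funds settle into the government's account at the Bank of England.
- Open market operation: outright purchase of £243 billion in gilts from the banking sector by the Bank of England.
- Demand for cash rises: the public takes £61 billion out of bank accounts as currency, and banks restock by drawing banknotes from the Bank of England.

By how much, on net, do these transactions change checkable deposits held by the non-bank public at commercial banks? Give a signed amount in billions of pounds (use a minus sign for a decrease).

Bank of England balance sheet:
  Assets:      Securities +£1039B
  Liabilities: Bank reserves +£738B, Currency in circulation +£61B, Government deposits +£240B
Commercial banking system:
  Assets:      Reserves at CB +£738B, Securities −£604B
  Liabilities: Checkable deposits +£134B
So the change in checkable deposits held by the non-bank public at commercial banks is +£134 billion.

+£134 billion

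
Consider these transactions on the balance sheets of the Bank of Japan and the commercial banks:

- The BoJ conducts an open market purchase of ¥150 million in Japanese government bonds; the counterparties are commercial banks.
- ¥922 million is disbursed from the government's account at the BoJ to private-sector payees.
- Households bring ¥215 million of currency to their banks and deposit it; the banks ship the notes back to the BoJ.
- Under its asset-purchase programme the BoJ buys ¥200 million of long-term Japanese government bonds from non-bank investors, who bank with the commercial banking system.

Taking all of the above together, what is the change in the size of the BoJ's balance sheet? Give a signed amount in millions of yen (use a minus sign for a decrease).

BoJ balance sheet:
  Assets:      Securities +¥350M
  Liabilities: Bank reserves +¥1487M, Currency in circulation −¥215M, Government deposits −¥922M
Commercial banking system:
  Assets:      Reserves at CB +¥1487M, Securities −¥150M
  Liabilities: Checkable deposits +¥1337M
Change in total BoJ assets = +¥350 million.

+¥350 million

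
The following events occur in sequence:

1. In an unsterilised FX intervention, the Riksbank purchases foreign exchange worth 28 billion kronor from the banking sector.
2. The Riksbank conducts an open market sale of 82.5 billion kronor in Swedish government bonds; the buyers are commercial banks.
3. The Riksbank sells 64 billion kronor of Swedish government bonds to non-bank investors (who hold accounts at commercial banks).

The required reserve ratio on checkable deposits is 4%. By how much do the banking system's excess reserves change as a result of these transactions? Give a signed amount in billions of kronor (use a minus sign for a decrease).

-115.94 billion

FX purchase 28 billion kronor: reserves +28B, deposits 0.
OMO sale (to banks) 82.5 billion kronor: reserves −82.5B, deposits 0.
Asset sale (to non-banks) 64 billion kronor: reserves −64B, deposits −64B.
Totals: Δreserves = −118.5B, Δdeposits = −64B.
Δrequired reserves = 4% × −64B = −2.56B.
Δexcess reserves = Δreserves − Δrequired = −118.5B − (−2.56B) = -115.94 billion.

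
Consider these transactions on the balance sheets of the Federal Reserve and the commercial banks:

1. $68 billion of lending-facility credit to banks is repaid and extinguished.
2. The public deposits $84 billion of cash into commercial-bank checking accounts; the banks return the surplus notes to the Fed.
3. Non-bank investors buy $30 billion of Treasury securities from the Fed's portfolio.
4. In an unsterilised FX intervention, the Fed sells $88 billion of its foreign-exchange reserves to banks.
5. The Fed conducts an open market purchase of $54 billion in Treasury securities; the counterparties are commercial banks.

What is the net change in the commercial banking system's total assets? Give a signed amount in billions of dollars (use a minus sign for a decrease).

-$14 billion

Discount-window repayment $68 billion: bank balance sheets shrink → −$68B.
Currency deposit $84 billion: bank balance sheets expand → +$84B.
Asset sale (to non-banks) $30 billion: bank balance sheets shrink → −$30B.
FX sale $88 billion: just an asset swap on bank balance sheets → 0.
OMO purchase (from banks) $54 billion: just an asset swap on bank balance sheets → 0.
Net: −68 + 84 − 30 + 0 + 0 = -$14 billion.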